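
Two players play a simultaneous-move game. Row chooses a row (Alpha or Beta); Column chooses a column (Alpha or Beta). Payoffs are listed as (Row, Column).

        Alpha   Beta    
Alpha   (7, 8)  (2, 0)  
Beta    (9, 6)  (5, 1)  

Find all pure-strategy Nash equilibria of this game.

(Beta, Alpha)

A profile is a Nash equilibrium when each player is best-responding to the other.
Row's best responses — vs Alpha: Beta (payoff 9); vs Beta: Beta (payoff 5).
Column's best responses — vs Alpha: Alpha (payoff 8); vs Beta: Alpha (payoff 6).
The only mutual best response is (Beta, Alpha); neither player gains by switching there.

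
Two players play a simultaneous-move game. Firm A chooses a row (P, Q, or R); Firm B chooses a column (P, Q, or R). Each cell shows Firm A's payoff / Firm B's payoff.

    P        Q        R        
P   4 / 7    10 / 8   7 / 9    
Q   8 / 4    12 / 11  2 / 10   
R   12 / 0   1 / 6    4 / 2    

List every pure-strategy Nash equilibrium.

Find each player's best response to every opponent strategy; NE are the intersections.
Firm A's best responses — vs P: R (payoff 12); vs Q: Q (payoff 12); vs R: P (payoff 7).
Firm B's best responses — vs P: R (payoff 9); vs Q: Q (payoff 11); vs R: Q (payoff 6).
Mutual best responses occur at (P, R) and (Q, Q); at each, neither player gains by switching.

(P, R) and (Q, Q)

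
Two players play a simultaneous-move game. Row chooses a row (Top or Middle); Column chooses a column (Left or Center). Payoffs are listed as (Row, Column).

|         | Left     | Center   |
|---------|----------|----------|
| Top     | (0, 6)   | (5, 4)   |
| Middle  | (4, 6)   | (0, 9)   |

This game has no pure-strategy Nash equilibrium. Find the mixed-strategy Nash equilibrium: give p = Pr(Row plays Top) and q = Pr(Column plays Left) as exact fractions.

p = 3/5, q = 5/9

In a mixed NE each player is indifferent between their pure strategies, so the opponent's mix sets the indifference.
Column indifferent between Left and Center: p·6 + (1−p)·6 = p·4 + (1−p)·9 ⟹ 6 + 0p = 9 + (-5)p ⟹ p = 3/5.
Row indifferent between Top and Middle: q·0 + (1−q)·5 = q·4 + (1−q)·0 ⟹ 5 + (-5)q = 0 + 4q ⟹ q = 5/9.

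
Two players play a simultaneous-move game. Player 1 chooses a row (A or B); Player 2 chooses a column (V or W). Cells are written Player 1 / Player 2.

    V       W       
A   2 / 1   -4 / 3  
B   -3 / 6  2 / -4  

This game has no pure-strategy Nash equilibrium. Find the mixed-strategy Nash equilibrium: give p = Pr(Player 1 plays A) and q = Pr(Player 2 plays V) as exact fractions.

Each player's mixing probability is pinned down by making the *other* player indifferent.
Player 2 indifferent between V and W: p·1 + (1−p)·6 = p·3 + (1−p)·(-4) ⟹ 6 + (-5)p = (-4) + 7p ⟹ p = 5/6.
Player 1 indifferent between A and B: q·2 + (1−q)·(-4) = q·(-3) + (1−q)·2 ⟹ (-4) + 6q = 2 + (-5)q ⟹ q = 6/11.

p = 5/6, q = 6/11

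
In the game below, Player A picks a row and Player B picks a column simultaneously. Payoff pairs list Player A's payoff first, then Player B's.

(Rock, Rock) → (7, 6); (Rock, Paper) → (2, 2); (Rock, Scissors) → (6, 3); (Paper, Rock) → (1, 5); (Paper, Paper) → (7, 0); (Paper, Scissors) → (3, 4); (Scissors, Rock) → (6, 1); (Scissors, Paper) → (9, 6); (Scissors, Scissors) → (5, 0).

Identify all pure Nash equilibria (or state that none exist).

(Rock, Rock) and (Scissors, Paper)

A profile is a Nash equilibrium when each player is best-responding to the other.
Player A's best responses — vs Rock: Rock (payoff 7); vs Paper: Scissors (payoff 9); vs Scissors: Rock (payoff 6).
Player B's best responses — vs Rock: Rock (payoff 6); vs Paper: Rock (payoff 5); vs Scissors: Paper (payoff 6).
Mutual best responses occur at (Rock, Rock) and (Scissors, Paper); at each, neither player gains by switching.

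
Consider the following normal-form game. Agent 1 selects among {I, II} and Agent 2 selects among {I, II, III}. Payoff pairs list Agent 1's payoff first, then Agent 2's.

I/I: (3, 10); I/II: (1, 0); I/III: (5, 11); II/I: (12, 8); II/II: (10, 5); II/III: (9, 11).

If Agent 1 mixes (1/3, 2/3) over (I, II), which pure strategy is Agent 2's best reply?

III

Agent 2's best reply maximizes expected payoff against the mix.
I: (1/3)·10 + (2/3)·8 = 26/3
II: (1/3)·0 + (2/3)·5 = 10/3
III: (1/3)·11 + (2/3)·11 = 11
Highest expected payoff is 11, from III.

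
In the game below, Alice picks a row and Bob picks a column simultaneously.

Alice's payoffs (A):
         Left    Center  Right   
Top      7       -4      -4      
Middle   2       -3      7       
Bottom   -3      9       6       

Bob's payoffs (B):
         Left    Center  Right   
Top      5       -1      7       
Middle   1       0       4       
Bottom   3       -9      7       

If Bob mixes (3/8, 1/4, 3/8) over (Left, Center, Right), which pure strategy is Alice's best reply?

Bottom

Alice's best reply maximizes expected payoff against the mix.
Top: (3/8)·7 + (1/4)·(-4) + (3/8)·(-4) = 1/8
Middle: (3/8)·2 + (1/4)·(-3) + (3/8)·7 = 21/8
Bottom: (3/8)·(-3) + (1/4)·9 + (3/8)·6 = 27/8
Highest expected payoff is 27/8, from Bottom.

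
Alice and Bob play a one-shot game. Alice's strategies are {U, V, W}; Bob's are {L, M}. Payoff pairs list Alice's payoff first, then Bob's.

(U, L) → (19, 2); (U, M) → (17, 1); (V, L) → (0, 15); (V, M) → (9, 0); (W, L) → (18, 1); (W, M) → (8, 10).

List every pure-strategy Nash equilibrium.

(U, L)

Check mutual best responses: a cell is a NE iff neither player can gain by unilaterally deviating.
Alice's best responses — vs L: U (payoff 19); vs M: U (payoff 17).
Bob's best responses — vs U: L (payoff 2); vs V: L (payoff 15); vs W: M (payoff 10).
The only mutual best response is (U, L); neither player gains by switching there.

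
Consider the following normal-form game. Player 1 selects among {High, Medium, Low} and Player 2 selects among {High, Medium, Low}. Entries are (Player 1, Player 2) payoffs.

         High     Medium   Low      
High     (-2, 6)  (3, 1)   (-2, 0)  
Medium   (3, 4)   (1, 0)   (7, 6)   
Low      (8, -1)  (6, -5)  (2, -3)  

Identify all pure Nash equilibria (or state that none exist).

(Medium, Low) and (Low, High)

Find each player's best response to every opponent strategy; NE are the intersections.
Player 1's best responses — vs High: Low (payoff 8); vs Medium: Low (payoff 6); vs Low: Medium (payoff 7).
Player 2's best responses — vs High: High (payoff 6); vs Medium: Low (payoff 6); vs Low: High (payoff -1).
Mutual best responses occur at (Medium, Low) and (Low, High); at each, neither player gains by switching.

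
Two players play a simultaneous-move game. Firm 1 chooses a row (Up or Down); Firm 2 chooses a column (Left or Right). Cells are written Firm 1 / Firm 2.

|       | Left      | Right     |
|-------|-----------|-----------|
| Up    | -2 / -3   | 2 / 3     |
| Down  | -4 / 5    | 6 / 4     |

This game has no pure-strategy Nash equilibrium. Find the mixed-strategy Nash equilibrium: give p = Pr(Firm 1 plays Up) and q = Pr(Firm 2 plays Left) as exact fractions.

p = 1/7, q = 2/3

Each player's mixing probability is pinned down by making the *other* player indifferent.
Firm 2 indifferent between Left and Right: p·(-3) + (1−p)·5 = p·3 + (1−p)·4 ⟹ 5 + (-8)p = 4 + (-1)p ⟹ p = 1/7.
Firm 1 indifferent between Up and Down: q·(-2) + (1−q)·2 = q·(-4) + (1−q)·6 ⟹ 2 + (-4)q = 6 + (-10)q ⟹ q = 2/3.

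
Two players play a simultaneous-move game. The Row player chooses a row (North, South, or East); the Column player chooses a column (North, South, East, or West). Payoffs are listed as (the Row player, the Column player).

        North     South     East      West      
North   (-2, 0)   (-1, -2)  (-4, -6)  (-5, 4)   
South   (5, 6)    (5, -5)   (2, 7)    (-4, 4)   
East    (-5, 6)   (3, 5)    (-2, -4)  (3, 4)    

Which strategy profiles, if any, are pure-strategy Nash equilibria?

(South, East)

Find each player's best response to every opponent strategy; NE are the intersections.
The Row player's best responses — vs North: South (payoff 5); vs South: South (payoff 5); vs East: South (payoff 2); vs West: East (payoff 3).
The Column player's best responses — vs North: West (payoff 4); vs South: East (payoff 7); vs East: North (payoff 6).
The only mutual best response is (South, East); neither player gains by switching there.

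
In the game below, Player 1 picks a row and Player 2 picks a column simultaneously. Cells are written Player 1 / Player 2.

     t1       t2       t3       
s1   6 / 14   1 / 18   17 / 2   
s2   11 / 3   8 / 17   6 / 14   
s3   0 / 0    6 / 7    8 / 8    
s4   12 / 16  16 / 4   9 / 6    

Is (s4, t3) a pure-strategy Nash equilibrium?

No

Holding Player 2 at t3: Player 1 gets 9 from s4 but could get 17 by switching to s1. Player 1 has a profitable deviation.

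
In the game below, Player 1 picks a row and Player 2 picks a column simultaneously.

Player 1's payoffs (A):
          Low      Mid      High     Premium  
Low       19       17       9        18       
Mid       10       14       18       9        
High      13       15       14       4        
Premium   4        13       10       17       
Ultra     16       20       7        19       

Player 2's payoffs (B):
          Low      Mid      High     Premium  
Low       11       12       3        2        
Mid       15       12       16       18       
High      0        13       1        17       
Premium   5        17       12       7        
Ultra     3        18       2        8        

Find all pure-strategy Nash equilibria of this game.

Find each player's best response to every opponent strategy; NE are the intersections.
Player 1's best responses — vs Low: Low (payoff 19); vs Mid: Ultra (payoff 20); vs High: Mid (payoff 18); vs Premium: Ultra (payoff 19).
Player 2's best responses — vs Low: Mid (payoff 12); vs Mid: Premium (payoff 18); vs High: Premium (payoff 17); vs Premium: Mid (payoff 17); vs Ultra: Mid (payoff 18).
The only mutual best response is (Ultra, Mid); neither player gains by switching there.

(Ultra, Mid)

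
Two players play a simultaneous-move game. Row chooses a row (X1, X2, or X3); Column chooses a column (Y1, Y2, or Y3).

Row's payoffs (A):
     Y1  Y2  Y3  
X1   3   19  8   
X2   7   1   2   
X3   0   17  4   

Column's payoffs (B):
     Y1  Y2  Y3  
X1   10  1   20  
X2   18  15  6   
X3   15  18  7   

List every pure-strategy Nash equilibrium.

Check mutual best responses: a cell is a NE iff neither player can gain by unilaterally deviating.
Row's best responses — vs Y1: X2 (payoff 7); vs Y2: X1 (payoff 19); vs Y3: X1 (payoff 8).
Column's best responses — vs X1: Y3 (payoff 20); vs X2: Y1 (payoff 18); vs X3: Y2 (payoff 18).
Mutual best responses occur at (X1, Y3) and (X2, Y1); at each, neither player gains by switching.

(X1, Y3) and (X2, Y1)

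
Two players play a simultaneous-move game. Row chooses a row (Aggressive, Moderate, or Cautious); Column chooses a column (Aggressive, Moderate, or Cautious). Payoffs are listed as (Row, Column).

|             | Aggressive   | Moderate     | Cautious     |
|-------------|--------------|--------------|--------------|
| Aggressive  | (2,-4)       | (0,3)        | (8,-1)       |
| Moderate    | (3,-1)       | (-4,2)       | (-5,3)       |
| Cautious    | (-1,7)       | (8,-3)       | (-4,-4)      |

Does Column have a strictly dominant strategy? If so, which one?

No strictly dominant strategy

A strategy is strictly dominant if it gives Column a strictly higher payoff than every other strategy, against every choice by the opponent.
Aggressive is not dominant: against Aggressive, Moderate gives 3 > -4.
Moderate is not dominant: against Moderate, Cautious gives 3 > 2.
Cautious is not dominant: against Aggressive, Moderate gives 3 > -1.
No single strategy is best against every opponent action.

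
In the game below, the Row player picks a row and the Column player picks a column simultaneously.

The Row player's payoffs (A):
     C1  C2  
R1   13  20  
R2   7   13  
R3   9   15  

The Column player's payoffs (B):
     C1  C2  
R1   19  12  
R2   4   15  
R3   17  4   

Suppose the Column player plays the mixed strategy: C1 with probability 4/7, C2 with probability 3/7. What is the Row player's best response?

R1

The Row player's best reply maximizes expected payoff against the mix.
R1: (4/7)·13 + (3/7)·20 = 16
R2: (4/7)·7 + (3/7)·13 = 67/7
R3: (4/7)·9 + (3/7)·15 = 81/7
Highest expected payoff is 16, from R1.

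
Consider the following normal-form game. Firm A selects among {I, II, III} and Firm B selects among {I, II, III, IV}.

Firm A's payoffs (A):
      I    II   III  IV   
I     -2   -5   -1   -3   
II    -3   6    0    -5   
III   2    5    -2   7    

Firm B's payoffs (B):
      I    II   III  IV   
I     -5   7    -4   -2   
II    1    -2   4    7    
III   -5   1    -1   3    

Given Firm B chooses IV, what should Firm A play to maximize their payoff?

III

With Firm B fixed at IV, Firm A's payoffs are: I → -3, II → -5, III → 7.
The maximum is 7, achieved by III.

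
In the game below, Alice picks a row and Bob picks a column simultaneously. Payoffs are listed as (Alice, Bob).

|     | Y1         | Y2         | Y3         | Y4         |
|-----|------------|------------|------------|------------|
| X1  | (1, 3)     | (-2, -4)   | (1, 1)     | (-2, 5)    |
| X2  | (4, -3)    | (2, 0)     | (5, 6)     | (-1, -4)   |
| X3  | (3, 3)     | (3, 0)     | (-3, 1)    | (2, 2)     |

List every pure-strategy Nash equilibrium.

Find each player's best response to every opponent strategy; NE are the intersections.
Alice's best responses — vs Y1: X2 (payoff 4); vs Y2: X3 (payoff 3); vs Y3: X2 (payoff 5); vs Y4: X3 (payoff 2).
Bob's best responses — vs X1: Y4 (payoff 5); vs X2: Y3 (payoff 6); vs X3: Y1 (payoff 3).
The only mutual best response is (X2, Y3); neither player gains by switching there.

(X2, Y3)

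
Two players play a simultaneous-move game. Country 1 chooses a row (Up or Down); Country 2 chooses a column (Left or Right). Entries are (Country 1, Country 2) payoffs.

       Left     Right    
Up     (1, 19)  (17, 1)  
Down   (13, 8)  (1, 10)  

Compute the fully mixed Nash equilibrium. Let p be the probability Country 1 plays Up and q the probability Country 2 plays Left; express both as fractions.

In a mixed NE each player is indifferent between their pure strategies, so the opponent's mix sets the indifference.
Country 2 indifferent between Left and Right: p·19 + (1−p)·8 = p·1 + (1−p)·10 ⟹ 8 + 11p = 10 + (-9)p ⟹ p = 1/10.
Country 1 indifferent between Up and Down: q·1 + (1−q)·17 = q·13 + (1−q)·1 ⟹ 17 + (-16)q = 1 + 12q ⟹ q = 4/7.

p = 1/10, q = 4/7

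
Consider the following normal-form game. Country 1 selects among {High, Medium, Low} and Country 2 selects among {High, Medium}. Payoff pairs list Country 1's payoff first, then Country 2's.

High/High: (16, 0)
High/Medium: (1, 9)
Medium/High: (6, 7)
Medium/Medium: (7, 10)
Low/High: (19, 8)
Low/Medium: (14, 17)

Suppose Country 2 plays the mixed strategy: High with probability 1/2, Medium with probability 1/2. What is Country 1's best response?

Low

Compute Country 1's expected payoff from each pure strategy against the given mix.
High: (1/2)·16 + (1/2)·1 = 17/2
Medium: (1/2)·6 + (1/2)·7 = 13/2
Low: (1/2)·19 + (1/2)·14 = 33/2
Highest expected payoff is 33/2, from Low.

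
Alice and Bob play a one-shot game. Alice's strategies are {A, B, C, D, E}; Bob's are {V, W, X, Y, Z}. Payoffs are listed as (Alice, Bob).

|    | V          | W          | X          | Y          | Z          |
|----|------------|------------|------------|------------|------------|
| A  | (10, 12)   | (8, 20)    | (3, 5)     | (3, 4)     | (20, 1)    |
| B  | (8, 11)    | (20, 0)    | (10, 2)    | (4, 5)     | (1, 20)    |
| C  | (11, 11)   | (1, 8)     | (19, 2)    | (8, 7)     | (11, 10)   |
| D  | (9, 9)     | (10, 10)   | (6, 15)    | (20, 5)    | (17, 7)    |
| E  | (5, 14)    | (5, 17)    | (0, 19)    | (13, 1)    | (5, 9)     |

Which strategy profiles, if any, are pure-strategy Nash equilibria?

Find each player's best response to every opponent strategy; NE are the intersections.
Alice's best responses — vs V: C (payoff 11); vs W: B (payoff 20); vs X: C (payoff 19); vs Y: D (payoff 20); vs Z: A (payoff 20).
Bob's best responses — vs A: W (payoff 20); vs B: Z (payoff 20); vs C: V (payoff 11); vs D: X (payoff 15); vs E: X (payoff 19).
The only mutual best response is (C, V); neither player gains by switching there.

(C, V)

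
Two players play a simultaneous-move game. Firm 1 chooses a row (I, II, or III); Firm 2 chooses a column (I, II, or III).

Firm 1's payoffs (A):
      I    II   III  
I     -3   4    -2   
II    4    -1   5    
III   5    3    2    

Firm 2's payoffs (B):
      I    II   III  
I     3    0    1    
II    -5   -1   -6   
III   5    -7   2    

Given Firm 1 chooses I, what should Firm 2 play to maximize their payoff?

With Firm 1 fixed at I, Firm 2's payoffs are: I → 3, II → 0, III → 1.
The maximum is 3, achieved by I.

I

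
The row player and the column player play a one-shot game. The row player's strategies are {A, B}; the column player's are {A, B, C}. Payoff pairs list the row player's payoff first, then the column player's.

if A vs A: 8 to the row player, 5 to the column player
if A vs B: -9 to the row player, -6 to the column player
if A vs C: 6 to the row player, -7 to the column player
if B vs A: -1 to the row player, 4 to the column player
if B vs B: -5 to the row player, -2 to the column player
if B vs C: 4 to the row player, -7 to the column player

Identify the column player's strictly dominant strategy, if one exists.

A

A strategy is strictly dominant if it gives the column player a strictly higher payoff than every other strategy, against every choice by the opponent.
A strictly dominates: vs A: 5 > each of {-6, -7}; vs B: 4 > each of {-2, -7}.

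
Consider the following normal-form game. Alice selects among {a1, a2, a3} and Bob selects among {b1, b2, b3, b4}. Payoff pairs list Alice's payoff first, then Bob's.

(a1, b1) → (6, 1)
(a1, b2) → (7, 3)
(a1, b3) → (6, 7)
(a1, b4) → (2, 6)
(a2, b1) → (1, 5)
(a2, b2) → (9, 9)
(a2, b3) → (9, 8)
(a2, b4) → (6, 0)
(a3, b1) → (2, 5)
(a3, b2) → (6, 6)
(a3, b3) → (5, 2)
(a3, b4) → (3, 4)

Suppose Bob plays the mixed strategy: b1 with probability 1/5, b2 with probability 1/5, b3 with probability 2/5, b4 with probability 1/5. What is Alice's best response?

Compute Alice's expected payoff from each pure strategy against the given mix.
a1: (1/5)·6 + (1/5)·7 + (2/5)·6 + (1/5)·2 = 27/5
a2: (1/5)·1 + (1/5)·9 + (2/5)·9 + (1/5)·6 = 34/5
a3: (1/5)·2 + (1/5)·6 + (2/5)·5 + (1/5)·3 = 21/5
Highest expected payoff is 34/5, from a2.

a2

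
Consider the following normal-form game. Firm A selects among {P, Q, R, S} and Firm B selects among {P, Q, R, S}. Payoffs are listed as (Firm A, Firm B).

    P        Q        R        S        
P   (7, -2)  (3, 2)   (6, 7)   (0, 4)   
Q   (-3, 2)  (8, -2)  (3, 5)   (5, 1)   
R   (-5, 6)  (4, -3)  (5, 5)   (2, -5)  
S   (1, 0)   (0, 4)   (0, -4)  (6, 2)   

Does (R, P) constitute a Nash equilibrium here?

No

Holding Firm B at P: Firm A gets -5 from R but could get 7 by switching to P. Firm A has a profitable deviation.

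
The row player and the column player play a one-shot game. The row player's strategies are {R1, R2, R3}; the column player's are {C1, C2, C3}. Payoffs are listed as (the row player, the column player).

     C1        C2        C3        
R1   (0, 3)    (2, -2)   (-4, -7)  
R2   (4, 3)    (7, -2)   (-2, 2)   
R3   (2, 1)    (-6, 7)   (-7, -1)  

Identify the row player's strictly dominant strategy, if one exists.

R2

A strategy is strictly dominant if it gives the row player a strictly higher payoff than every other strategy, against every choice by the opponent.
R2 strictly dominates: vs C1: 4 > each of {0, 2}; vs C2: 7 > each of {2, -6}; vs C3: -2 > each of {-4, -7}.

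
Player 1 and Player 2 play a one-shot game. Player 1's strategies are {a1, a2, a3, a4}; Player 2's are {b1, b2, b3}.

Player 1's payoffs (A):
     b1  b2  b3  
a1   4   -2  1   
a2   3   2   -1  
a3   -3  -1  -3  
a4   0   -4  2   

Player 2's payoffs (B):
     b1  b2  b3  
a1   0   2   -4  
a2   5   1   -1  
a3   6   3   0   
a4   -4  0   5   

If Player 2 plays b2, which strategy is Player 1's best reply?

With Player 2 fixed at b2, Player 1's payoffs are: a1 → -2, a2 → 2, a3 → -1, a4 → -4.
The maximum is 2, achieved by a2.

a2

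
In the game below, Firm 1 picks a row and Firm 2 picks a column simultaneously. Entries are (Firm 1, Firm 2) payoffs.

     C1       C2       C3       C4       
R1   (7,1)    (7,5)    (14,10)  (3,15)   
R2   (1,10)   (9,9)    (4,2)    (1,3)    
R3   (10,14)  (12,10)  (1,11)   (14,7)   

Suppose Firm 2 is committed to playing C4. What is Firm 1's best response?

R3

With Firm 2 fixed at C4, Firm 1's payoffs are: R1 → 3, R2 → 1, R3 → 14.
The maximum is 14, achieved by R3.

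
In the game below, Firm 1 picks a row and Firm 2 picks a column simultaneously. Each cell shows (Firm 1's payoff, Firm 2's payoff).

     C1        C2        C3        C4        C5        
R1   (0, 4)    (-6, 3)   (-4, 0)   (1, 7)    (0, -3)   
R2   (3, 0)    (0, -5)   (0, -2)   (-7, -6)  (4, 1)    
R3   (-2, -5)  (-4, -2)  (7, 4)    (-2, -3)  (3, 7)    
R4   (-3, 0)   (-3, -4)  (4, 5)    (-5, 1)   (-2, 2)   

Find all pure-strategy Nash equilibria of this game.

(R1, C4) and (R2, C5)

Find each player's best response to every opponent strategy; NE are the intersections.
Firm 1's best responses — vs C1: R2 (payoff 3); vs C2: R2 (payoff 0); vs C3: R3 (payoff 7); vs C4: R1 (payoff 1); vs C5: R2 (payoff 4).
Firm 2's best responses — vs R1: C4 (payoff 7); vs R2: C5 (payoff 1); vs R3: C5 (payoff 7); vs R4: C3 (payoff 5).
Mutual best responses occur at (R1, C4) and (R2, C5); at each, neither player gains by switching.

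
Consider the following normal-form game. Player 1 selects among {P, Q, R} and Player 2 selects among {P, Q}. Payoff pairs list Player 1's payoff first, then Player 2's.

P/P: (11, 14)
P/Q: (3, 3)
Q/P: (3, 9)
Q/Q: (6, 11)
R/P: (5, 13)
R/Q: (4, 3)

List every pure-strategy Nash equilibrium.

Find each player's best response to every opponent strategy; NE are the intersections.
Player 1's best responses — vs P: P (payoff 11); vs Q: Q (payoff 6).
Player 2's best responses — vs P: P (payoff 14); vs Q: Q (payoff 11); vs R: P (payoff 13).
Mutual best responses occur at (P, P) and (Q, Q); at each, neither player gains by switching.

(P, P) and (Q, Q)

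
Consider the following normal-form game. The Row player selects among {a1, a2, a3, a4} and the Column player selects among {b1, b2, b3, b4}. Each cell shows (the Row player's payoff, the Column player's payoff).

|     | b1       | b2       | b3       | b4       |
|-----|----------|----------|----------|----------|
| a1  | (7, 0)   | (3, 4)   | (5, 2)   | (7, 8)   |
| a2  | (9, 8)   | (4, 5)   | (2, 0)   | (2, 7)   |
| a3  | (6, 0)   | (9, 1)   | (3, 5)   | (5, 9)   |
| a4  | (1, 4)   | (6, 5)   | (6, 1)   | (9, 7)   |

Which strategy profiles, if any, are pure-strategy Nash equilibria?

Find each player's best response to every opponent strategy; NE are the intersections.
The Row player's best responses — vs b1: a2 (payoff 9); vs b2: a3 (payoff 9); vs b3: a4 (payoff 6); vs b4: a4 (payoff 9).
The Column player's best responses — vs a1: b4 (payoff 8); vs a2: b1 (payoff 8); vs a3: b4 (payoff 9); vs a4: b4 (payoff 7).
Mutual best responses occur at (a2, b1) and (a4, b4); at each, neither player gains by switching.

(a2, b1) and (a4, b4)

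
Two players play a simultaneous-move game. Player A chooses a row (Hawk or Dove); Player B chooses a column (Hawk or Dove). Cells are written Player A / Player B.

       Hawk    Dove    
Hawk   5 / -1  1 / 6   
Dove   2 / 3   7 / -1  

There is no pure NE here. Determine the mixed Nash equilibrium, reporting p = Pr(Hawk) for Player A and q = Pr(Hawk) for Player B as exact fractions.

p = 4/11, q = 2/3

Each player's mixing probability is pinned down by making the *other* player indifferent.
Player B indifferent between Hawk and Dove: p·(-1) + (1−p)·3 = p·6 + (1−p)·(-1) ⟹ 3 + (-4)p = (-1) + 7p ⟹ p = 4/11.
Player A indifferent between Hawk and Dove: q·5 + (1−q)·1 = q·2 + (1−q)·7 ⟹ 1 + 4q = 7 + (-5)q ⟹ q = 2/3.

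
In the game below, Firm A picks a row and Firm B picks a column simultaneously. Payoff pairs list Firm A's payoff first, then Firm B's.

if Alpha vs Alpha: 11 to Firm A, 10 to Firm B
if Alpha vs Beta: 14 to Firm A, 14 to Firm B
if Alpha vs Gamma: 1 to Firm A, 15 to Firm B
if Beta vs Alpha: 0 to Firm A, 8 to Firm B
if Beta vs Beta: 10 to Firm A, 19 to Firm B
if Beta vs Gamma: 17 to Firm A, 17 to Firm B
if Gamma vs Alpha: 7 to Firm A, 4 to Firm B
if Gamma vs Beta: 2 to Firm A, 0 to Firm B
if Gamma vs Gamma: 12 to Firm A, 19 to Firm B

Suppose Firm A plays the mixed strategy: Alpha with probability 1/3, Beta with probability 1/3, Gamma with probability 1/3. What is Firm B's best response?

Firm B's best reply maximizes expected payoff against the mix.
Alpha: (1/3)·10 + (1/3)·8 + (1/3)·4 = 22/3
Beta: (1/3)·14 + (1/3)·19 + (1/3)·0 = 11
Gamma: (1/3)·15 + (1/3)·17 + (1/3)·19 = 17
Highest expected payoff is 17, from Gamma.

Gamma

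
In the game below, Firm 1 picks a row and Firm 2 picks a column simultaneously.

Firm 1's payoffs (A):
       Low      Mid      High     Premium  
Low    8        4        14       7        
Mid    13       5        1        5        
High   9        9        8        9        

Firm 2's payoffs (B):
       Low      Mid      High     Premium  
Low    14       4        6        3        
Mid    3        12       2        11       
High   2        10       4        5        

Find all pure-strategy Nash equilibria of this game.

Find each player's best response to every opponent strategy; NE are the intersections.
Firm 1's best responses — vs Low: Mid (payoff 13); vs Mid: High (payoff 9); vs High: Low (payoff 14); vs Premium: High (payoff 9).
Firm 2's best responses — vs Low: Low (payoff 14); vs Mid: Mid (payoff 12); vs High: Mid (payoff 10).
The only mutual best response is (High, Mid); neither player gains by switching there.

(High, Mid)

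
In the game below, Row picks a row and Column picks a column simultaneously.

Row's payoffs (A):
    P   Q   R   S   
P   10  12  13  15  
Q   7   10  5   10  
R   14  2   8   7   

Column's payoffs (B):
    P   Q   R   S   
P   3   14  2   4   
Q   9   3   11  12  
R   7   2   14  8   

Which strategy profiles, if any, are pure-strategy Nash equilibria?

Find each player's best response to every opponent strategy; NE are the intersections.
Row's best responses — vs P: R (payoff 14); vs Q: P (payoff 12); vs R: P (payoff 13); vs S: P (payoff 15).
Column's best responses — vs P: Q (payoff 14); vs Q: S (payoff 12); vs R: R (payoff 14).
The only mutual best response is (P, Q); neither player gains by switching there.

(P, Q)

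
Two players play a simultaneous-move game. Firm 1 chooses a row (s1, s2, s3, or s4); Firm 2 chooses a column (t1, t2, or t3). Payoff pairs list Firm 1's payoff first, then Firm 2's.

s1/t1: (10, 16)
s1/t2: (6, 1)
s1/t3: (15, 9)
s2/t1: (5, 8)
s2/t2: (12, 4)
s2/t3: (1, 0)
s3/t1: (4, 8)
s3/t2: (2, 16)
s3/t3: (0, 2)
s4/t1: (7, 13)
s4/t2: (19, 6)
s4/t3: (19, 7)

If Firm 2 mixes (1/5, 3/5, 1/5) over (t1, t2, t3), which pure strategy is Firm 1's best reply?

s4

Compute Firm 1's expected payoff from each pure strategy against the given mix.
s1: (1/5)·10 + (3/5)·6 + (1/5)·15 = 43/5
s2: (1/5)·5 + (3/5)·12 + (1/5)·1 = 42/5
s3: (1/5)·4 + (3/5)·2 + (1/5)·0 = 2
s4: (1/5)·7 + (3/5)·19 + (1/5)·19 = 83/5
Highest expected payoff is 83/5, from s4.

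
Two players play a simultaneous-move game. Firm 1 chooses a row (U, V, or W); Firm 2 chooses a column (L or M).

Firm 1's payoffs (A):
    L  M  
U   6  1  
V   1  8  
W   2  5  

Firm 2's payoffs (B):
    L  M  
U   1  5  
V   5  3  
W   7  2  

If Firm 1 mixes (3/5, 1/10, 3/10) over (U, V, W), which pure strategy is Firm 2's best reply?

M

Compute Firm 2's expected payoff from each pure strategy against the given mix.
L: (3/5)·1 + (1/10)·5 + (3/10)·7 = 16/5
M: (3/5)·5 + (1/10)·3 + (3/10)·2 = 39/10
Highest expected payoff is 39/10, from M.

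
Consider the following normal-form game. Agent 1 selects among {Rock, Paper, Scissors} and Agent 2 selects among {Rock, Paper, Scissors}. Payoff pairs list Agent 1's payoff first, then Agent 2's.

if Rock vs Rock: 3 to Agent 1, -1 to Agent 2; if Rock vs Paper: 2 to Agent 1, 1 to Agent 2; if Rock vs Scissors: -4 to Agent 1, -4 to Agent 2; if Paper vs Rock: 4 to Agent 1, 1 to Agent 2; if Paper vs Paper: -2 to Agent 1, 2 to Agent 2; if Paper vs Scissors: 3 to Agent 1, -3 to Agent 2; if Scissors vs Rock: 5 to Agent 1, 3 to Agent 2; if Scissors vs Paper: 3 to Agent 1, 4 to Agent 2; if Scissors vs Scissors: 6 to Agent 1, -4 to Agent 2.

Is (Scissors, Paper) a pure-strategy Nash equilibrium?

Yes

Holding Agent 2 at Paper: Agent 1 gets 3 from Scissors, versus 2 from Rock, -2 from Paper. No profitable deviation for Agent 1.
Holding Agent 1 at Scissors: Agent 2 gets 4 from Paper, versus 3 from Rock, -4 from Scissors. No profitable deviation for Agent 2 either.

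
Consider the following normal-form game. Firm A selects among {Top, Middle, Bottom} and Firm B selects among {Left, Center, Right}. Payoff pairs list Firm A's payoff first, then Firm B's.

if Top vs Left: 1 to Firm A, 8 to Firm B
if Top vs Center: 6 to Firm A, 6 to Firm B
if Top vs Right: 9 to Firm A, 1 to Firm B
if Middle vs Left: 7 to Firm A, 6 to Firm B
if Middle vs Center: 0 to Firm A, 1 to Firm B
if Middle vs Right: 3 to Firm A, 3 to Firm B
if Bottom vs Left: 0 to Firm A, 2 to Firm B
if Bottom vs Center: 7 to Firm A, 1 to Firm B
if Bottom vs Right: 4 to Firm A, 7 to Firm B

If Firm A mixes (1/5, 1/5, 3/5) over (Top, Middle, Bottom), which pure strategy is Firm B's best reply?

Right

Compute Firm B's expected payoff from each pure strategy against the given mix.
Left: (1/5)·8 + (1/5)·6 + (3/5)·2 = 4
Center: (1/5)·6 + (1/5)·1 + (3/5)·1 = 2
Right: (1/5)·1 + (1/5)·3 + (3/5)·7 = 5
Highest expected payoff is 5, from Right.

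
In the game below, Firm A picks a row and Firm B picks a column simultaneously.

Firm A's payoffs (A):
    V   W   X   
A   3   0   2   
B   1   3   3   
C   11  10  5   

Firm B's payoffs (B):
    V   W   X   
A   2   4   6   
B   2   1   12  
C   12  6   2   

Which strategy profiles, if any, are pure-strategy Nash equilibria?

(C, V)

Find each player's best response to every opponent strategy; NE are the intersections.
Firm A's best responses — vs V: C (payoff 11); vs W: C (payoff 10); vs X: C (payoff 5).
Firm B's best responses — vs A: X (payoff 6); vs B: X (payoff 12); vs C: V (payoff 12).
The only mutual best response is (C, V); neither player gains by switching there.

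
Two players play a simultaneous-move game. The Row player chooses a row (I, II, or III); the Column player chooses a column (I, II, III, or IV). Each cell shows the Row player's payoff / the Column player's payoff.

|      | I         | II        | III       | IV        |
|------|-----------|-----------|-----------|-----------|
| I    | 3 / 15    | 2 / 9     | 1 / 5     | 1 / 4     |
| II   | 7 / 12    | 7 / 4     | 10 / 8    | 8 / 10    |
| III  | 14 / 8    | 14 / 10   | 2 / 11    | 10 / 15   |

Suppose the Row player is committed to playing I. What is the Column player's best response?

I

With the Row player fixed at I, the Column player's payoffs are: I → 15, II → 9, III → 5, IV → 4.
The maximum is 15, achieved by I.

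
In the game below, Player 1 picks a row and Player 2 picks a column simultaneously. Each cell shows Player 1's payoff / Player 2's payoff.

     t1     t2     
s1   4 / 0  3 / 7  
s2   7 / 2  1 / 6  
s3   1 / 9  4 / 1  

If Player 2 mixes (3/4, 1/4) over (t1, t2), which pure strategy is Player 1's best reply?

s2

Player 1's best reply maximizes expected payoff against the mix.
s1: (3/4)·4 + (1/4)·3 = 15/4
s2: (3/4)·7 + (1/4)·1 = 11/2
s3: (3/4)·1 + (1/4)·4 = 7/4
Highest expected payoff is 11/2, from s2.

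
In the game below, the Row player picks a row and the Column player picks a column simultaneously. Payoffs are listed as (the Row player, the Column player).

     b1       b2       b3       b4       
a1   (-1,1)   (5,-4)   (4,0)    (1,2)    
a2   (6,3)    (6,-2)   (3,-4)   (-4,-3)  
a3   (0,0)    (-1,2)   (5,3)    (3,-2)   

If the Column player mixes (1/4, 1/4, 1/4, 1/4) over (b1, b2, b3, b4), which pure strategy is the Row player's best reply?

a2

The Row player's best reply maximizes expected payoff against the mix.
a1: (1/4)·(-1) + (1/4)·5 + (1/4)·4 + (1/4)·1 = 9/4
a2: (1/4)·6 + (1/4)·6 + (1/4)·3 + (1/4)·(-4) = 11/4
a3: (1/4)·0 + (1/4)·(-1) + (1/4)·5 + (1/4)·3 = 7/4
Highest expected payoff is 11/4, from a2.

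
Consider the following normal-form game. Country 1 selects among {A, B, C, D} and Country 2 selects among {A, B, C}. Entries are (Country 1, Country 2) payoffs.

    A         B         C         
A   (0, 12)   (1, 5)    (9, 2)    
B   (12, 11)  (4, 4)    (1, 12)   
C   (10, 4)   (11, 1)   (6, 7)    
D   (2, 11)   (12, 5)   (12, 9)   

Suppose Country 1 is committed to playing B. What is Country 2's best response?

With Country 1 fixed at B, Country 2's payoffs are: A → 11, B → 4, C → 12.
The maximum is 12, achieved by C.

C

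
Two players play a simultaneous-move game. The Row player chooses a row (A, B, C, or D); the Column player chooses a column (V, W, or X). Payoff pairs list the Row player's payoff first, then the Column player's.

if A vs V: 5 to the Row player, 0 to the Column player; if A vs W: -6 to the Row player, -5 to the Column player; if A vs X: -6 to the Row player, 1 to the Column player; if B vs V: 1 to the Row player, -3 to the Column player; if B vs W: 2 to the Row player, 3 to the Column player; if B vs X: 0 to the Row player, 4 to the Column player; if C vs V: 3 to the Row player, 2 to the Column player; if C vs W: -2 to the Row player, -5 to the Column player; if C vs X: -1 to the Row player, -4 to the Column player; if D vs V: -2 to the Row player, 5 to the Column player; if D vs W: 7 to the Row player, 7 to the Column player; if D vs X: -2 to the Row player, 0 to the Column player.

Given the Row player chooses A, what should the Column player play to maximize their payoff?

With the Row player fixed at A, the Column player's payoffs are: V → 0, W → -5, X → 1.
The maximum is 1, achieved by X.

X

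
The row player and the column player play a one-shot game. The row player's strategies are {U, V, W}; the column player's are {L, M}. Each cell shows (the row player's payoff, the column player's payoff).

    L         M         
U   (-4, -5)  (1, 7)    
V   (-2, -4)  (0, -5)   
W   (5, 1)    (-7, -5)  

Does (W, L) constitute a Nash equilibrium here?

Yes

Holding the column player at L: the row player gets 5 from W, versus -4 from U, -2 from V. No profitable deviation for the row player.
Holding the row player at W: the column player gets 1 from L, versus -5 from M. No profitable deviation for the column player either.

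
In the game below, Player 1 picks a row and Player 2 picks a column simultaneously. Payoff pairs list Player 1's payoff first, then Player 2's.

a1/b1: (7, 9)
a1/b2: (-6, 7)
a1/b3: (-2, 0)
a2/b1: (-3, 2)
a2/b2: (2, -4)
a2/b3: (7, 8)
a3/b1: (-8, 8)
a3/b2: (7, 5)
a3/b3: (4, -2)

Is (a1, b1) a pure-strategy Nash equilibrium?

Holding Player 2 at b1: Player 1 gets 7 from a1, versus -3 from a2, -8 from a3. No profitable deviation for Player 1.
Holding Player 1 at a1: Player 2 gets 9 from b1, versus 7 from b2, 0 from b3. No profitable deviation for Player 2 either.

Yes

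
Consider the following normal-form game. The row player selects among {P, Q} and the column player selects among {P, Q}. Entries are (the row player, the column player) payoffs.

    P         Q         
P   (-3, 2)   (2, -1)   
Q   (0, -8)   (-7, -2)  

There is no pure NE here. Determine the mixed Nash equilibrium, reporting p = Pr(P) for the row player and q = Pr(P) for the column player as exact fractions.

p = 2/3, q = 3/4

In a mixed NE each player is indifferent between their pure strategies, so the opponent's mix sets the indifference.
The column player indifferent between P and Q: p·2 + (1−p)·(-8) = p·(-1) + (1−p)·(-2) ⟹ (-8) + 10p = (-2) + 1p ⟹ p = 2/3.
The row player indifferent between P and Q: q·(-3) + (1−q)·2 = q·0 + (1−q)·(-7) ⟹ 2 + (-5)q = (-7) + 7q ⟹ q = 3/4.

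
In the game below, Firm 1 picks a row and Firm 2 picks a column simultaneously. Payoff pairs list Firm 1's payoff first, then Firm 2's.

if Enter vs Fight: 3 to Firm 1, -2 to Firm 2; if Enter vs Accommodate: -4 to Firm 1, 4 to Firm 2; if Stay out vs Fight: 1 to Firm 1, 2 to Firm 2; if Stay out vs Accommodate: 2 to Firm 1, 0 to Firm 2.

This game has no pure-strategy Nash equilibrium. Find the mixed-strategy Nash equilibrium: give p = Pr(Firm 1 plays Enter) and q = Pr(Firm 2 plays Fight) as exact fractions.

p = 1/4, q = 3/4

In a mixed NE each player is indifferent between their pure strategies, so the opponent's mix sets the indifference.
Firm 2 indifferent between Fight and Accommodate: p·(-2) + (1−p)·2 = p·4 + (1−p)·0 ⟹ 2 + (-4)p = 0 + 4p ⟹ p = 1/4.
Firm 1 indifferent between Enter and Stay out: q·3 + (1−q)·(-4) = q·1 + (1−q)·2 ⟹ (-4) + 7q = 2 + (-1)q ⟹ q = 3/4.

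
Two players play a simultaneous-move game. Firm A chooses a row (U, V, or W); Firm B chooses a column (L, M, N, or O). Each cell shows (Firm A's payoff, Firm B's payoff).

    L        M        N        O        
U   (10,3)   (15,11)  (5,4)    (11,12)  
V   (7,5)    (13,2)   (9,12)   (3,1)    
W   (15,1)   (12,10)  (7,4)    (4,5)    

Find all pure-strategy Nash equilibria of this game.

(U, O) and (V, N)

A profile is a Nash equilibrium when each player is best-responding to the other.
Firm A's best responses — vs L: W (payoff 15); vs M: U (payoff 15); vs N: V (payoff 9); vs O: U (payoff 11).
Firm B's best responses — vs U: O (payoff 12); vs V: N (payoff 12); vs W: M (payoff 10).
Mutual best responses occur at (U, O) and (V, N); at each, neither player gains by switching.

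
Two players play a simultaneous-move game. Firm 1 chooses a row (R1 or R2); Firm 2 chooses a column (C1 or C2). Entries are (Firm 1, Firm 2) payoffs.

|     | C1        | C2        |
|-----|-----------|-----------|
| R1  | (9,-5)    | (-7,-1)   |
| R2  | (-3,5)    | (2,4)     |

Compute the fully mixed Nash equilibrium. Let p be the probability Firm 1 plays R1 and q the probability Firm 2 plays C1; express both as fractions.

In a mixed NE each player is indifferent between their pure strategies, so the opponent's mix sets the indifference.
Firm 2 indifferent between C1 and C2: p·(-5) + (1−p)·5 = p·(-1) + (1−p)·4 ⟹ 5 + (-10)p = 4 + (-5)p ⟹ p = 1/5.
Firm 1 indifferent between R1 and R2: q·9 + (1−q)·(-7) = q·(-3) + (1−q)·2 ⟹ (-7) + 16q = 2 + (-5)q ⟹ q = 3/7.

p = 1/5, q = 3/7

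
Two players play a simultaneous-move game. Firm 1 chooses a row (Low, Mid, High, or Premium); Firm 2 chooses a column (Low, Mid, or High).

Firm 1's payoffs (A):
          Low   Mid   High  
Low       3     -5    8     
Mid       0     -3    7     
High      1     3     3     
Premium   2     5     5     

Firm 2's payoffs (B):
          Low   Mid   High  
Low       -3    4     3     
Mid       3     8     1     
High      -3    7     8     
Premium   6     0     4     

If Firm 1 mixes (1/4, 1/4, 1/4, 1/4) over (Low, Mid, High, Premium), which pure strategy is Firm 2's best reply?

Mid

Compute Firm 2's expected payoff from each pure strategy against the given mix.
Low: (1/4)·(-3) + (1/4)·3 + (1/4)·(-3) + (1/4)·6 = 3/4
Mid: (1/4)·4 + (1/4)·8 + (1/4)·7 + (1/4)·0 = 19/4
High: (1/4)·3 + (1/4)·1 + (1/4)·8 + (1/4)·4 = 4
Highest expected payoff is 19/4, from Mid.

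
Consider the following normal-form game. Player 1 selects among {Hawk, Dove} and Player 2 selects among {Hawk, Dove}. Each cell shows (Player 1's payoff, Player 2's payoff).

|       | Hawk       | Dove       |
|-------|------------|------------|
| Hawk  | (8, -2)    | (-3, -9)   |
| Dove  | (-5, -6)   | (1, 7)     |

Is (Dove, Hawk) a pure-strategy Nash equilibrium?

No

Holding Player 2 at Hawk: Player 1 gets -5 from Dove but could get 8 by switching to Hawk. Player 1 has a profitable deviation.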